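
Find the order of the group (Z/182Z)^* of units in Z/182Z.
|(Z/182Z)^*| = 72

(Z/182Z)^* consists of the classes a with gcd(a, 182) = 1, so its order is φ(182). φ is multiplicative, with φ(p^e) = p^e − p^(e−1). Factorise 182 = 2 · 7 · 13. Then
  φ(182) = (2 − 1) · (7 − 1) · (13 − 1) = 1 · 6 · 12 = 72.
Thus |(Z/182Z)^*| = 72.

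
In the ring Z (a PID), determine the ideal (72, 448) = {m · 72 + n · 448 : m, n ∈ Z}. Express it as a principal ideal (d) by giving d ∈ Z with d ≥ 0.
In the PID Z, (a, b) is generated by gcd(a, b). Compute gcd(448, 72) with the extended Euclidean algorithm, tracking rows (r, s, t) with s·448 + t·72 = r:
  row A: (448, 1, 0)   [1·448 + 0·72 = 448]
  row B: (72, 0, 1)   [0·448 + 1·72 = 72]
  448 = 6·72 + 16   → row C = row A − 6·row B = (16, 1, −6)   [check: 1·448 − 6·72 = 16]
  72 = 4·16 + 8   → row D = row B − 4·row C = (8, −4, 25)   [check: −4·448 + 25·72 = 8]
  16 = 2·8 + 0   → remainder 0, stop. gcd = 8 (last nonzero row D).
So gcd(72, 448) = 8, with Bézout identity −4·448 + 25·72 = 8. Containment (⊇): the Bézout identity exhibits 8 as an element of (72, 448), giving (8) ⊆ (72, 448). Containment (⊆): since 8 | 72 and 8 | 448 (72 = 8·9, 448 = 8·56), every Z-linear combination of 72 and 448 is divisible by 8, so (72, 448) ⊆ (8). Therefore (72, 448) = (8), d = 8.

Final answer: (72, 448) = (8); d = 8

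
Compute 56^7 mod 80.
16

Use repeated squaring. Binary(7) = 111. Walk through the bits of the exponent 7 left-to-right: at each bit after the leading one, square the running value, then multiply by 56 if the bit is 1 (always reducing mod 80):
  bit 1 = 1 (leading): start with 56.
  bit 2 = 1: square 56^2 = 3136 ≡ 16; bit is 1, so multiply 16·56 = 896 ≡ 16 (mod 80).
  bit 3 = 1: square 16^2 = 256 ≡ 16; bit is 1, so multiply 16·56 = 896 ≡ 16 (mod 80).
Final value: 56^7 ≡ 16 (mod 80).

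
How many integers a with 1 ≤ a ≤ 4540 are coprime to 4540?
1808

The number of a ∈ {1, ..., 4540} with gcd(a, 4540) = 1 is by definition Euler's totient φ(4540). φ is multiplicative, with φ(p^e) = p^e − p^(e−1). Factorise 4540 = 2^2 · 5 · 227. Then
  φ(4540) = (2^2 − 2^1) · (5 − 1) · (227 − 1) = 2 · 4 · 226 = 1808.
So there are 1808 such integers.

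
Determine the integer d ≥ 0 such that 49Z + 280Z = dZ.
In the PID Z, (a, b) is generated by gcd(a, b). Compute gcd(280, 49) with the extended Euclidean algorithm, tracking rows (r, s, t) with s·280 + t·49 = r:
  row A: (280, 1, 0)   [1·280 + 0·49 = 280]
  row B: (49, 0, 1)   [0·280 + 1·49 = 49]
  280 = 5·49 + 35   → row C = row A − 5·row B = (35, 1, −5)   [check: 1·280 − 5·49 = 35]
  49 = 1·35 + 14   → row D = row B − 1·row C = (14, −1, 6)   [check: −1·280 + 6·49 = 14]
  35 = 2·14 + 7   → row E = row C − 2·row D = (7, 3, −17)   [check: 3·280 − 17·49 = 7]
  14 = 2·7 + 0   → remainder 0, stop. gcd = 7 (last nonzero row E).
So gcd(49, 280) = 7, with Bézout identity 3·280 − 17·49 = 7. Containment (⊇): the Bézout identity exhibits 7 as an element of (49, 280), giving (7) ⊆ (49, 280). Containment (⊆): since 7 | 49 and 7 | 280 (49 = 7·7, 280 = 7·40), every Z-linear combination of 49 and 280 is divisible by 7, so (49, 280) ⊆ (7). Therefore (49, 280) = (7), d = 7.

Final answer: (49, 280) = (7); d = 7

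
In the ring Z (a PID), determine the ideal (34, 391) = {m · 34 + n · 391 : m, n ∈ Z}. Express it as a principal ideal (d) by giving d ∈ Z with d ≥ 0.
(34, 391) = (17); d = 17

In the PID Z, (a, b) is generated by gcd(a, b). Compute gcd(391, 34) with the extended Euclidean algorithm, tracking rows (r, s, t) with s·391 + t·34 = r:
  row A: (391, 1, 0)   [1·391 + 0·34 = 391]
  row B: (34, 0, 1)   [0·391 + 1·34 = 34]
  391 = 11·34 + 17   → row C = row A − 11·row B = (17, 1, −11)   [check: 1·391 − 11·34 = 17]
  34 = 2·17 + 0   → remainder 0, stop. gcd = 17 (last nonzero row C).
So gcd(34, 391) = 17, with Bézout identity 1·391 − 11·34 = 17. Containment (⊇): the Bézout identity exhibits 17 as an element of (34, 391), giving (17) ⊆ (34, 391). Containment (⊆): since 17 | 34 and 17 | 391 (34 = 17·2, 391 = 17·23), every Z-linear combination of 34 and 391 is divisible by 17, so (34, 391) ⊆ (17). Therefore (34, 391) = (17), d = 17.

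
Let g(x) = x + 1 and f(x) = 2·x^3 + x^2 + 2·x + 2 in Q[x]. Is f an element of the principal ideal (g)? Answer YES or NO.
In Q[x] the ideal (g) consists of all multiples of g, so f ∈ (g) iff g | f, i.e. iff the remainder of f on division by g is 0. Divide f by g (g is monic, so eliminate the leading term of the running remainder at each step):
  leading term 2·x^3: subtract (2·x^2)·g(x) = 2·x^3 + 2·x^2, leaving -x^2 + 2·x + 2
  leading term -x^2: subtract (-x)·g(x) = -x^2 - x, leaving 3·x + 2
  leading term 3·x: subtract (3)·g(x) = 3·x + 3, leaving -1
The remainder r(x) = -1 ≠ 0 (and deg r < deg g), so g ∤ f, i.e. f ∉ (g).

Final answer: NO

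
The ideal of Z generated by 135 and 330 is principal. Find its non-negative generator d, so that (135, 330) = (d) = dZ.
In the PID Z, (a, b) is generated by gcd(a, b). Compute gcd(330, 135) with the extended Euclidean algorithm, tracking rows (r, s, t) with s·330 + t·135 = r:
  row A: (330, 1, 0)   [1·330 + 0·135 = 330]
  row B: (135, 0, 1)   [0·330 + 1·135 = 135]
  330 = 2·135 + 60   → row C = row A − 2·row B = (60, 1, −2)   [check: 1·330 − 2·135 = 60]
  135 = 2·60 + 15   → row D = row B − 2·row C = (15, −2, 5)   [check: −2·330 + 5·135 = 15]
  60 = 4·15 + 0   → remainder 0, stop. gcd = 15 (last nonzero row D).
So gcd(135, 330) = 15, with Bézout identity −2·330 + 5·135 = 15. Containment (⊇): the Bézout identity exhibits 15 as an element of (135, 330), giving (15) ⊆ (135, 330). Containment (⊆): since 15 | 135 and 15 | 330 (135 = 15·9, 330 = 15·22), every Z-linear combination of 135 and 330 is divisible by 15, so (135, 330) ⊆ (15). Therefore (135, 330) = (15), d = 15.

Final answer: (135, 330) = (15); d = 15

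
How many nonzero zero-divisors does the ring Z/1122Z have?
In Z/1122Z each nonzero element is either a unit (gcd with 1122 is 1) or a zero-divisor (gcd > 1). The number of units is φ(1122): factorise 1122 = 2 · 3 · 11 · 17, so φ(1122) = (2 − 1) · (3 − 1) · (11 − 1) · (17 − 1) = 1 · 2 · 10 · 16 = 320. The nonzero elements number 1122 − 1 = 1121. Hence the nonzero zero-divisors number 1121 − 320 = 801.

Final answer: Z/1122Z has 801 nonzero zero-divisors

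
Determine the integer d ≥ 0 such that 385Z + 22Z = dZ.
In the PID Z, (a, b) is generated by gcd(a, b). Compute gcd(385, 22) with the extended Euclidean algorithm, tracking rows (r, s, t) with s·385 + t·22 = r:
  row A: (385, 1, 0)   [1·385 + 0·22 = 385]
  row B: (22, 0, 1)   [0·385 + 1·22 = 22]
  385 = 17·22 + 11   → row C = row A − 17·row B = (11, 1, −17)   [check: 1·385 − 17·22 = 11]
  22 = 2·11 + 0   → remainder 0, stop. gcd = 11 (last nonzero row C).
So gcd(385, 22) = 11, with Bézout identity 1·385 − 17·22 = 11. Containment (⊇): the Bézout identity exhibits 11 as an element of (385, 22), giving (11) ⊆ (385, 22). Containment (⊆): since 11 | 385 and 11 | 22 (385 = 11·35, 22 = 11·2), every Z-linear combination of 385 and 22 is divisible by 11, so (385, 22) ⊆ (11). Therefore (385, 22) = (11), d = 11.

Final answer: (385, 22) = (11); d = 11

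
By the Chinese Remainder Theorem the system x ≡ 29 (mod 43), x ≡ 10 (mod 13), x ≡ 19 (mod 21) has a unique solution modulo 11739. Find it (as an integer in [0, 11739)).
x ≡ 8629 (mod 11739); the representative in [0, 11739) is 8629

The moduli 43, 13, 21 are pairwise coprime, so by the CRT there is a unique solution mod 43·13·21 = 11739.
Solve by successive substitution. Start with x ≡ 29 (mod 43).
  Combine with x ≡ 10 (mod 13): write x = 29 + 43·t and require 29 + 43·t ≡ 10 (mod 13), i.e. 43·t ≡ 10 − 29 ≡ 7 (mod 13). Since 43^(−1) ≡ 10 (mod 13) (43 ≡ 4 (mod 13)), t ≡ 10·7 ≡ 5 (mod 13). So x ≡ 29 + 43·5 = 244 (mod 559).
  Combine with x ≡ 19 (mod 21): write x = 244 + 559·t and require 244 + 559·t ≡ 19 (mod 21), i.e. 559·t ≡ 19 − 244 ≡ 6 (mod 21). Since 559^(−1) ≡ 13 (mod 21) (559 ≡ 13 (mod 21)), t ≡ 13·6 ≡ 15 (mod 21). So x ≡ 244 + 559·15 = 8629 (mod 11739).
Unique solution in [0, 11739): x = 8629.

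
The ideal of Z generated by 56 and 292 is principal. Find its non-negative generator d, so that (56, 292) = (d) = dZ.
(56, 292) = (4); d = 4

In the PID Z, (a, b) is generated by gcd(a, b). Compute gcd(292, 56) with the extended Euclidean algorithm, tracking rows (r, s, t) with s·292 + t·56 = r:
  row A: (292, 1, 0)   [1·292 + 0·56 = 292]
  row B: (56, 0, 1)   [0·292 + 1·56 = 56]
  292 = 5·56 + 12   → row C = row A − 5·row B = (12, 1, −5)   [check: 1·292 − 5·56 = 12]
  56 = 4·12 + 8   → row D = row B − 4·row C = (8, −4, 21)   [check: −4·292 + 21·56 = 8]
  12 = 1·8 + 4   → row E = row C − 1·row D = (4, 5, −26)   [check: 5·292 − 26·56 = 4]
  8 = 2·4 + 0   → remainder 0, stop. gcd = 4 (last nonzero row E).
So gcd(56, 292) = 4, with Bézout identity 5·292 − 26·56 = 4. Containment (⊇): the Bézout identity exhibits 4 as an element of (56, 292), giving (4) ⊆ (56, 292). Containment (⊆): since 4 | 56 and 4 | 292 (56 = 4·14, 292 = 4·73), every Z-linear combination of 56 and 292 is divisible by 4, so (56, 292) ⊆ (4). Therefore (56, 292) = (4), d = 4.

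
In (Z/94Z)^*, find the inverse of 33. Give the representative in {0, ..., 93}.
Apply the extended Euclidean algorithm to (94, 33), tracking rows (r, s, t) with s·94 + t·33 = r. Each division r_prev = q·r_cur + r_new produces the new row as (previous row) − q·(current row):
  row A: (94, 1, 0)   [1·94 + 0·33 = 94]
  row B: (33, 0, 1)   [0·94 + 1·33 = 33]
  94 = 2·33 + 28   → row C = row A − 2·row B = (28, 1, −2)   [check: 1·94 − 2·33 = 28]
  33 = 1·28 + 5   → row D = row B − 1·row C = (5, −1, 3)   [check: −1·94 + 3·33 = 5]
  28 = 5·5 + 3   → row E = row C − 5·row D = (3, 6, −17)   [check: 6·94 − 17·33 = 3]
  5 = 1·3 + 2   → row F = row D − 1·row E = (2, −7, 20)   [check: −7·94 + 20·33 = 2]
  3 = 1·2 + 1   → row G = row E − 1·row F = (1, 13, −37)   [check: 13·94 − 37·33 = 1]
  2 = 2·1 + 0   → remainder 0, stop. gcd = 1 (last nonzero row G).
The gcd is 1, so 33 is invertible mod 94. The last nonzero row gives 13·94 − 37·33 = 1, so t = −37. So 33^(−1) ≡ −37 ≡ 57 (mod 94). Verify: 33 · 57 = 1881 ≡ 1 (mod 94). ✓

Final answer: 33^(−1) ≡ 57 (mod 94)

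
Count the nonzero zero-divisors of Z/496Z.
In Z/496Z each nonzero element is either a unit (gcd with 496 is 1) or a zero-divisor (gcd > 1). The number of units is φ(496): factorise 496 = 2^4 · 31, so φ(496) = (2^4 − 2^3) · (31 − 1) = 8 · 30 = 240. The nonzero elements number 496 − 1 = 495. Hence the nonzero zero-divisors number 495 − 240 = 255.

Final answer: Z/496Z has 255 nonzero zero-divisors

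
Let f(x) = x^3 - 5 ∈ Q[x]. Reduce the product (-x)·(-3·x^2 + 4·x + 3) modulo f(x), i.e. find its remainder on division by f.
First multiply in Q[x] without reducing: a · b = 3·x^3 - 4·x^2 - 3·x. Now divide by f(x) = x^3 - 5, eliminating the leading term at each step:
  leading term 3·x^3: subtract (3)·f(x) = 3·x^3 - 15, leaving -4·x^2 - 3·x + 15
The degree is now < 3, so this is the remainder. Hence a · b ≡ -4·x^2 - 3·x + 15 in Q[x]/(f).

Final answer: a · b ≡ -4·x^2 - 3·x + 15 (mod f(x))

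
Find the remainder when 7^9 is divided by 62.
39

Use repeated squaring. Binary(9) = 1001. Walk through the bits of the exponent 9 left-to-right: at each bit after the leading one, square the running value, then multiply by 7 if the bit is 1 (always reducing mod 62):
  bit 1 = 1 (leading): start with 7.
  bit 2 = 0: square 7^2 = 49 (mod 62).
  bit 3 = 0: square 49^2 = 2401 ≡ 45 (mod 62).
  bit 4 = 1: square 45^2 = 2025 ≡ 41; bit is 1, so multiply 41·7 = 287 ≡ 39 (mod 62).
Final value: 7^9 ≡ 39 (mod 62).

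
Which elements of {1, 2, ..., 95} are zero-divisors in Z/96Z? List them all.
nonzero zero-divisors of Z/96Z = {2, 3, 4, 6, 8, 9, 10, 12, 14, 15, 16, 18, 20, 21, 22, 24, 26, 27, 28, 30, 32, 33, 34, 36, 38, 39, 40, 42, 44, 45, 46, 48, 50, 51, 52, 54, 56, 57, 58, 60, 62, 63, 64, 66, 68, 69, 70, 72, 74, 75, 76, 78, 80, 81, 82, 84, 86, 87, 88, 90, 92, 93, 94}

An element a ∈ Z/96Z (with a ≠ 0) is a zero-divisor iff gcd(a, 96) > 1 (because a is a unit precisely when gcd(a, n) = 1, and in Z/nZ every nonzero, non-unit element is a zero-divisor). Scan a = 1, ..., 95 and keep those with gcd(a, 96) > 1:
  gcd(2, 96) = 2, gcd(3, 96) = 3, gcd(4, 96) = 4, gcd(6, 96) = 6, gcd(8, 96) = 8, gcd(9, 96) = 3, gcd(10, 96) = 2, gcd(12, 96) = 12, gcd(14, 96) = 2, gcd(15, 96) = 3, gcd(16, 96) = 16, gcd(18, 96) = 6, gcd(20, 96) = 4, gcd(21, 96) = 3, gcd(22, 96) = 2, gcd(24, 96) = 24, gcd(26, 96) = 2, gcd(27, 96) = 3, gcd(28, 96) = 4, gcd(30, 96) = 6, gcd(32, 96) = 32, gcd(33, 96) = 3, gcd(34, 96) = 2, gcd(36, 96) = 12, gcd(38, 96) = 2, gcd(39, 96) = 3, gcd(40, 96) = 8, gcd(42, 96) = 6, gcd(44, 96) = 4, gcd(45, 96) = 3, gcd(46, 96) = 2, gcd(48, 96) = 48, gcd(50, 96) = 2, gcd(51, 96) = 3, gcd(52, 96) = 4, gcd(54, 96) = 6, gcd(56, 96) = 8, gcd(57, 96) = 3, gcd(58, 96) = 2, gcd(60, 96) = 12, gcd(62, 96) = 2, gcd(63, 96) = 3, gcd(64, 96) = 32, gcd(66, 96) = 6, gcd(68, 96) = 4, gcd(69, 96) = 3, gcd(70, 96) = 2, gcd(72, 96) = 24, gcd(74, 96) = 2, gcd(75, 96) = 3, gcd(76, 96) = 4, gcd(78, 96) = 6, gcd(80, 96) = 16, gcd(81, 96) = 3, gcd(82, 96) = 2, gcd(84, 96) = 12, gcd(86, 96) = 2, gcd(87, 96) = 3, gcd(88, 96) = 8, gcd(90, 96) = 6, gcd(92, 96) = 4, gcd(93, 96) = 3, gcd(94, 96) = 2.
All other a ∈ {1, ..., 95} have gcd(a, 96) = 1 and are units. So the nonzero zero-divisors are exactly the 63 values of a appearing in this scan.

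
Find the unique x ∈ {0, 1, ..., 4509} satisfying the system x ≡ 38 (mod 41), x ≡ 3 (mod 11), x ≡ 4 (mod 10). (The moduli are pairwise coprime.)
x ≡ 3974 (mod 4510); the representative in [0, 4510) is 3974

The moduli 41, 11, 10 are pairwise coprime, so by the CRT there is a unique solution mod 41·11·10 = 4510.
Solve by successive substitution. Start with x ≡ 38 (mod 41).
  Combine with x ≡ 3 (mod 11): write x = 38 + 41·t and require 38 + 41·t ≡ 3 (mod 11), i.e. 41·t ≡ 3 − 38 ≡ 9 (mod 11). Since 41^(−1) ≡ 7 (mod 11) (41 ≡ 8 (mod 11)), t ≡ 7·9 ≡ 8 (mod 11). So x ≡ 38 + 41·8 = 366 (mod 451).
  Combine with x ≡ 4 (mod 10): write x = 366 + 451·t and require 366 + 451·t ≡ 4 (mod 10), i.e. 451·t ≡ 4 − 366 ≡ 8 (mod 10). Since 451^(−1) ≡ 1 (mod 10) (451 ≡ 1 (mod 10)), t ≡ 1·8 ≡ 8 (mod 10). So x ≡ 366 + 451·8 = 3974 (mod 4510).
Unique solution in [0, 4510): x = 3974.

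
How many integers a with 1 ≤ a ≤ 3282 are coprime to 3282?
1092

The number of a ∈ {1, ..., 3282} with gcd(a, 3282) = 1 is by definition Euler's totient φ(3282). φ is multiplicative, with φ(p^e) = p^e − p^(e−1). Factorise 3282 = 2 · 3 · 547. Then
  φ(3282) = (2 − 1) · (3 − 1) · (547 − 1) = 1 · 2 · 546 = 1092.
So there are 1092 such integers.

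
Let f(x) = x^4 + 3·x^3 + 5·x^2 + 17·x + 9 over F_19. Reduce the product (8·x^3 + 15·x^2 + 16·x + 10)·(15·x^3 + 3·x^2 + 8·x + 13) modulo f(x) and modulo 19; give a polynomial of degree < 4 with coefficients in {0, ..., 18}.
a · b ≡ 2·x^3 + 9·x^2 + 7·x (mod f(x))

Multiply as integer polynomials: a · b = 120·x^6 + 249·x^5 + 349·x^4 + 422·x^3 + 353·x^2 + 288·x + 130. Reducing coefficients mod 19: a · b ≡ 6·x^6 + 2·x^5 + 7·x^4 + 4·x^3 + 11·x^2 + 3·x + 16. Now divide by f(x) = x^4 + 3·x^3 + 5·x^2 + 17·x + 9 in F_19[x], eliminating the leading term at each step:
  leading term 6·x^6: subtract (6·x^2)·f(x) = 6·x^6 + 18·x^5 + 11·x^4 + 7·x^3 + 16·x^2, leaving 3·x^5 + 15·x^4 + 16·x^3 + 14·x^2 + 3·x + 16 (coefficients mod 19)
  leading term 3·x^5: subtract (3·x)·f(x) = 3·x^5 + 9·x^4 + 15·x^3 + 13·x^2 + 8·x, leaving 6·x^4 + x^3 + x^2 + 14·x + 16 (coefficients mod 19)
  leading term 6·x^4: subtract (6)·f(x) = 6·x^4 + 18·x^3 + 11·x^2 + 7·x + 16, leaving 2·x^3 + 9·x^2 + 7·x (coefficients mod 19)
The degree is now < 4, so this is the remainder. Hence a · b ≡ 2·x^3 + 9·x^2 + 7·x in F_19[x]/(f).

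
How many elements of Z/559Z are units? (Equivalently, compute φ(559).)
Z/559Z has φ(559) = 504 units

An element a ∈ Z/559Z is a unit iff gcd(a, 559) = 1, so the number of units is φ(559). φ is multiplicative, with φ(p^e) = p^e − p^(e−1). Factorise 559 = 13 · 43. Then
  φ(559) = (13 − 1) · (43 − 1) = 12 · 42 = 504.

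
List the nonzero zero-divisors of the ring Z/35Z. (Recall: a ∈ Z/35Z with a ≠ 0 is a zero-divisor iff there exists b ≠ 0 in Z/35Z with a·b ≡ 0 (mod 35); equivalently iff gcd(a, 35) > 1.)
An element a ∈ Z/35Z (with a ≠ 0) is a zero-divisor iff gcd(a, 35) > 1 (because a is a unit precisely when gcd(a, n) = 1, and in Z/nZ every nonzero, non-unit element is a zero-divisor). Scan a = 1, ..., 34 and keep those with gcd(a, 35) > 1:
  gcd(5, 35) = 5, gcd(7, 35) = 7, gcd(10, 35) = 5, gcd(14, 35) = 7, gcd(15, 35) = 5, gcd(20, 35) = 5, gcd(21, 35) = 7, gcd(25, 35) = 5, gcd(28, 35) = 7, gcd(30, 35) = 5.
All other a ∈ {1, ..., 34} have gcd(a, 35) = 1 and are units. So the nonzero zero-divisors are exactly the 10 values of a appearing in this scan.

Final answer: nonzero zero-divisors of Z/35Z = {5, 7, 10, 14, 15, 20, 21, 25, 28, 30}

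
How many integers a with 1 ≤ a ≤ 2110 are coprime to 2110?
The number of a ∈ {1, ..., 2110} with gcd(a, 2110) = 1 is by definition Euler's totient φ(2110). φ is multiplicative, with φ(p^e) = p^e − p^(e−1). Factorise 2110 = 2 · 5 · 211. Then
  φ(2110) = (2 − 1) · (5 − 1) · (211 − 1) = 1 · 4 · 210 = 840.
So there are 840 such integers.

Final answer: 840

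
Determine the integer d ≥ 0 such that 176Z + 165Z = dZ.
In the PID Z, (a, b) is generated by gcd(a, b). Compute gcd(176, 165) with the extended Euclidean algorithm, tracking rows (r, s, t) with s·176 + t·165 = r:
  row A: (176, 1, 0)   [1·176 + 0·165 = 176]
  row B: (165, 0, 1)   [0·176 + 1·165 = 165]
  176 = 1·165 + 11   → row C = row A − 1·row B = (11, 1, −1)   [check: 1·176 − 1·165 = 11]
  165 = 15·11 + 0   → remainder 0, stop. gcd = 11 (last nonzero row C).
So gcd(176, 165) = 11, with Bézout identity 1·176 − 1·165 = 11. Containment (⊇): the Bézout identity exhibits 11 as an element of (176, 165), giving (11) ⊆ (176, 165). Containment (⊆): since 11 | 176 and 11 | 165 (176 = 11·16, 165 = 11·15), every Z-linear combination of 176 and 165 is divisible by 11, so (176, 165) ⊆ (11). Therefore (176, 165) = (11), d = 11.

Final answer: (176, 165) = (11); d = 11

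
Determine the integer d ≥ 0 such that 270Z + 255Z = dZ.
(270, 255) = (15); d = 15

In the PID Z, (a, b) is generated by gcd(a, b). Compute gcd(270, 255) with the extended Euclidean algorithm, tracking rows (r, s, t) with s·270 + t·255 = r:
  row A: (270, 1, 0)   [1·270 + 0·255 = 270]
  row B: (255, 0, 1)   [0·270 + 1·255 = 255]
  270 = 1·255 + 15   → row C = row A − 1·row B = (15, 1, −1)   [check: 1·270 − 1·255 = 15]
  255 = 17·15 + 0   → remainder 0, stop. gcd = 15 (last nonzero row C).
So gcd(270, 255) = 15, with Bézout identity 1·270 − 1·255 = 15. Containment (⊇): the Bézout identity exhibits 15 as an element of (270, 255), giving (15) ⊆ (270, 255). Containment (⊆): since 15 | 270 and 15 | 255 (270 = 15·18, 255 = 15·17), every Z-linear combination of 270 and 255 is divisible by 15, so (270, 255) ⊆ (15). Therefore (270, 255) = (15), d = 15.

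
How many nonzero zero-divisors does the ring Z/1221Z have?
In Z/1221Z each nonzero element is either a unit (gcd with 1221 is 1) or a zero-divisor (gcd > 1). The number of units is φ(1221): factorise 1221 = 3 · 11 · 37, so φ(1221) = (3 − 1) · (11 − 1) · (37 − 1) = 2 · 10 · 36 = 720. The nonzero elements number 1221 − 1 = 1220. Hence the nonzero zero-divisors number 1220 − 720 = 500.

Final answer: Z/1221Z has 500 nonzero zero-divisors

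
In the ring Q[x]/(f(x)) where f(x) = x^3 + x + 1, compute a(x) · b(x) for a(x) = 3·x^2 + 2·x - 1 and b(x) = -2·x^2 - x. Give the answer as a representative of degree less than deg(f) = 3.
a · b ≡ 6·x^2 + 14·x + 7 (mod f(x))

First multiply in Q[x] without reducing: a · b = -6·x^4 - 7·x^3 + x. Now divide by f(x) = x^3 + x + 1, eliminating the leading term at each step:
  leading term -6·x^4: subtract (-6·x)·f(x) = -6·x^4 - 6·x^2 - 6·x, leaving -7·x^3 + 6·x^2 + 7·x
  leading term -7·x^3: subtract (-7)·f(x) = -7·x^3 - 7·x - 7, leaving 6·x^2 + 14·x + 7
The degree is now < 3, so this is the remainder. Hence a · b ≡ 6·x^2 + 14·x + 7 in Q[x]/(f).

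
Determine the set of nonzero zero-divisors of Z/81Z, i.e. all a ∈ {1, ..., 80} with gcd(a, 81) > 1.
nonzero zero-divisors of Z/81Z = {3, 6, 9, 12, 15, 18, 21, 24, 27, 30, 33, 36, 39, 42, 45, 48, 51, 54, 57, 60, 63, 66, 69, 72, 75, 78}

An element a ∈ Z/81Z (with a ≠ 0) is a zero-divisor iff gcd(a, 81) > 1 (because a is a unit precisely when gcd(a, n) = 1, and in Z/nZ every nonzero, non-unit element is a zero-divisor). Scan a = 1, ..., 80 and keep those with gcd(a, 81) > 1:
  gcd(3, 81) = 3, gcd(6, 81) = 3, gcd(9, 81) = 9, gcd(12, 81) = 3, gcd(15, 81) = 3, gcd(18, 81) = 9, gcd(21, 81) = 3, gcd(24, 81) = 3, gcd(27, 81) = 27, gcd(30, 81) = 3, gcd(33, 81) = 3, gcd(36, 81) = 9, gcd(39, 81) = 3, gcd(42, 81) = 3, gcd(45, 81) = 9, gcd(48, 81) = 3, gcd(51, 81) = 3, gcd(54, 81) = 27, gcd(57, 81) = 3, gcd(60, 81) = 3, gcd(63, 81) = 9, gcd(66, 81) = 3, gcd(69, 81) = 3, gcd(72, 81) = 9, gcd(75, 81) = 3, gcd(78, 81) = 3.
All other a ∈ {1, ..., 80} have gcd(a, 81) = 1 and are units. So the nonzero zero-divisors are exactly the 26 values of a appearing in this scan.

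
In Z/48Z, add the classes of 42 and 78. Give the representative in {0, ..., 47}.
24

Reduce the summands first: 78 ≡ 30 (mod 48), so 42 + 78 ≡ 42 + 30 (mod 48). 42 + 30 = 72; 72 = 1·48 + 24, so (42 + 78) mod 48 = 24.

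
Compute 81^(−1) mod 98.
81^(−1) ≡ 23 (mod 98)

Apply the extended Euclidean algorithm to (98, 81), tracking rows (r, s, t) with s·98 + t·81 = r. Each division r_prev = q·r_cur + r_new produces the new row as (previous row) − q·(current row):
  row A: (98, 1, 0)   [1·98 + 0·81 = 98]
  row B: (81, 0, 1)   [0·98 + 1·81 = 81]
  98 = 1·81 + 17   → row C = row A − 1·row B = (17, 1, −1)   [check: 1·98 − 1·81 = 17]
  81 = 4·17 + 13   → row D = row B − 4·row C = (13, −4, 5)   [check: −4·98 + 5·81 = 13]
  17 = 1·13 + 4   → row E = row C − 1·row D = (4, 5, −6)   [check: 5·98 − 6·81 = 4]
  13 = 3·4 + 1   → row F = row D − 3·row E = (1, −19, 23)   [check: −19·98 + 23·81 = 1]
  4 = 4·1 + 0   → remainder 0, stop. gcd = 1 (last nonzero row F).
The gcd is 1, so 81 is invertible mod 98. The last nonzero row gives −19·98 + 23·81 = 1, so t = 23. So 81^(−1) ≡ 23 (mod 98). Verify: 81 · 23 = 1863 ≡ 1 (mod 98). ✓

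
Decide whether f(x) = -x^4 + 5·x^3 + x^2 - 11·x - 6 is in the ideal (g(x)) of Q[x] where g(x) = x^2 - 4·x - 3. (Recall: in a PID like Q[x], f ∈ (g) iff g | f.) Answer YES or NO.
YES

In Q[x] the ideal (g) consists of all multiples of g, so f ∈ (g) iff g | f, i.e. iff the remainder of f on division by g is 0. Divide f by g (g is monic, so eliminate the leading term of the running remainder at each step):
  leading term -x^4: subtract (-x^2)·g(x) = -x^4 + 4·x^3 + 3·x^2, leaving x^3 - 2·x^2 - 11·x - 6
  leading term x^3: subtract (x)·g(x) = x^3 - 4·x^2 - 3·x, leaving 2·x^2 - 8·x - 6
  leading term 2·x^2: subtract (2)·g(x) = 2·x^2 - 8·x - 6, leaving 0
The remainder is 0, so f(x) = g(x) · h(x) with h(x) = -x^2 + x + 2. Hence g | f, i.e. f ∈ (g).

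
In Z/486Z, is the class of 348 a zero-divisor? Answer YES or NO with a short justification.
gcd(348, 486) = 6 > 1, so 348 is not a unit in Z/486Z. In Z/nZ every nonzero non-unit is a zero-divisor: explicitly, take b = 486/gcd = 81 ≠ 0 (mod 486); then 348·81 = 28188 = 58·486, i.e. 348·81 ≡ 0 (mod 486). So 348 is a zero-divisor.

Final answer: YES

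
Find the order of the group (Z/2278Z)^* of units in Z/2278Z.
|(Z/2278Z)^*| = 1056

(Z/2278Z)^* consists of the classes a with gcd(a, 2278) = 1, so its order is φ(2278). φ is multiplicative, with φ(p^e) = p^e − p^(e−1). Factorise 2278 = 2 · 17 · 67. Then
  φ(2278) = (2 − 1) · (17 − 1) · (67 − 1) = 1 · 16 · 66 = 1056.
Thus |(Z/2278Z)^*| = 1056.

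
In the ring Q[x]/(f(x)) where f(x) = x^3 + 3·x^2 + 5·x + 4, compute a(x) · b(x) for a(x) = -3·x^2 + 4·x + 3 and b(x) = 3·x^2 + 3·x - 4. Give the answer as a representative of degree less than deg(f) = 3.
a · b ≡ -12·x^2 - 121·x - 132 (mod f(x))

First multiply in Q[x] without reducing: a · b = -9·x^4 + 3·x^3 + 33·x^2 - 7·x - 12. Now divide by f(x) = x^3 + 3·x^2 + 5·x + 4, eliminating the leading term at each step:
  leading term -9·x^4: subtract (-9·x)·f(x) = -9·x^4 - 27·x^3 - 45·x^2 - 36·x, leaving 30·x^3 + 78·x^2 + 29·x - 12
  leading term 30·x^3: subtract (30)·f(x) = 30·x^3 + 90·x^2 + 150·x + 120, leaving -12·x^2 - 121·x - 132
The degree is now < 3, so this is the remainder. Hence a · b ≡ -12·x^2 - 121·x - 132 in Q[x]/(f).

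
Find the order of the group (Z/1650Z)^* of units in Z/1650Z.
|(Z/1650Z)^*| = 400

(Z/1650Z)^* consists of the classes a with gcd(a, 1650) = 1, so its order is φ(1650). φ is multiplicative, with φ(p^e) = p^e − p^(e−1). Factorise 1650 = 2 · 3 · 5^2 · 11. Then
  φ(1650) = (2 − 1) · (3 − 1) · (5^2 − 5^1) · (11 − 1) = 1 · 2 · 20 · 10 = 400.
Thus |(Z/1650Z)^*| = 400.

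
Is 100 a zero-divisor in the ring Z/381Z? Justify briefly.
NO

gcd(100, 381) = 1, so 100 is a unit in Z/381Z (it has a multiplicative inverse). A unit cannot be a zero-divisor: if 100·b ≡ 0 then multiplying both sides by 100^(−1) gives b ≡ 0. So 100 is not a zero-divisor.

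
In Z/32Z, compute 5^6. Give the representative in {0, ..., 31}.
Use repeated squaring. Binary(6) = 110. Walk through the bits of the exponent 6 left-to-right: at each bit after the leading one, square the running value, then multiply by 5 if the bit is 1 (always reducing mod 32):
  bit 1 = 1 (leading): start with 5.
  bit 2 = 1: square 5^2 = 25; bit is 1, so multiply 25·5 = 125 ≡ 29 (mod 32).
  bit 3 = 0: square 29^2 = 841 ≡ 9 (mod 32).
Final value: 5^6 ≡ 9 (mod 32).

Final answer: 9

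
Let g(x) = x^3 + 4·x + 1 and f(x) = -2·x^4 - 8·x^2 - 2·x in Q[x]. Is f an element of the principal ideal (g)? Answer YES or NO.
YES

In Q[x] the ideal (g) consists of all multiples of g, so f ∈ (g) iff g | f, i.e. iff the remainder of f on division by g is 0. Divide f by g (g is monic, so eliminate the leading term of the running remainder at each step):
  leading term -2·x^4: subtract (-2·x)·g(x) = -2·x^4 - 8·x^2 - 2·x, leaving 0
The remainder is 0, so f(x) = g(x) · h(x) with h(x) = -2·x. Hence g | f, i.e. f ∈ (g).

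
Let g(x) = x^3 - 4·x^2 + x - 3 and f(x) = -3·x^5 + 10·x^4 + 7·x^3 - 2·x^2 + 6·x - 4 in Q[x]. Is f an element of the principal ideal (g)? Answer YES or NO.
NO

In Q[x] the ideal (g) consists of all multiples of g, so f ∈ (g) iff g | f, i.e. iff the remainder of f on division by g is 0. Divide f by g (g is monic, so eliminate the leading term of the running remainder at each step):
  leading term -3·x^5: subtract (-3·x^2)·g(x) = -3·x^5 + 12·x^4 - 3·x^3 + 9·x^2, leaving -2·x^4 + 10·x^3 - 11·x^2 + 6·x - 4
  leading term -2·x^4: subtract (-2·x)·g(x) = -2·x^4 + 8·x^3 - 2·x^2 + 6·x, leaving 2·x^3 - 9·x^2 - 4
  leading term 2·x^3: subtract (2)·g(x) = 2·x^3 - 8·x^2 + 2·x - 6, leaving -x^2 - 2·x + 2
The remainder r(x) = -x^2 - 2·x + 2 ≠ 0 (and deg r < deg g), so g ∤ f, i.e. f ∉ (g).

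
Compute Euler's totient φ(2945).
φ is multiplicative, with φ(p^e) = p^e − p^(e−1). Factorise 2945 = 5 · 19 · 31. Then
  φ(2945) = (5 − 1) · (19 − 1) · (31 − 1) = 4 · 18 · 30 = 2160.

Final answer: φ(2945) = 2160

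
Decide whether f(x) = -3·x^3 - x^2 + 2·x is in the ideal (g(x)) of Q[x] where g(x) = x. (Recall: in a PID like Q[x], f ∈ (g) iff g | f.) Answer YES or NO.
In Q[x] the ideal (g) consists of all multiples of g, so f ∈ (g) iff g | f, i.e. iff the remainder of f on division by g is 0. Divide f by g (g is monic, so eliminate the leading term of the running remainder at each step):
  leading term -3·x^3: subtract (-3·x^2)·g(x) = -3·x^3, leaving -x^2 + 2·x
  leading term -x^2: subtract (-x)·g(x) = -x^2, leaving 2·x
  leading term 2·x: subtract (2)·g(x) = 2·x, leaving 0
The remainder is 0, so f(x) = g(x) · h(x) with h(x) = -3·x^2 - x + 2. Hence g | f, i.e. f ∈ (g).

Final answer: YES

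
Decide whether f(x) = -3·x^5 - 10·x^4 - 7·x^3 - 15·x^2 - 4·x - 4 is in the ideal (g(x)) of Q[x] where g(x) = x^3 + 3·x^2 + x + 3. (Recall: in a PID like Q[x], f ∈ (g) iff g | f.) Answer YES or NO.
NO

In Q[x] the ideal (g) consists of all multiples of g, so f ∈ (g) iff g | f, i.e. iff the remainder of f on division by g is 0. Divide f by g (g is monic, so eliminate the leading term of the running remainder at each step):
  leading term -3·x^5: subtract (-3·x^2)·g(x) = -3·x^5 - 9·x^4 - 3·x^3 - 9·x^2, leaving -x^4 - 4·x^3 - 6·x^2 - 4·x - 4
  leading term -x^4: subtract (-x)·g(x) = -x^4 - 3·x^3 - x^2 - 3·x, leaving -x^3 - 5·x^2 - x - 4
  leading term -x^3: subtract (-1)·g(x) = -x^3 - 3·x^2 - x - 3, leaving -2·x^2 - 1
The remainder r(x) = -2·x^2 - 1 ≠ 0 (and deg r < deg g), so g ∤ f, i.e. f ∉ (g).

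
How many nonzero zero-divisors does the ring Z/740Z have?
In Z/740Z each nonzero element is either a unit (gcd with 740 is 1) or a zero-divisor (gcd > 1). The number of units is φ(740): factorise 740 = 2^2 · 5 · 37, so φ(740) = (2^2 − 2^1) · (5 − 1) · (37 − 1) = 2 · 4 · 36 = 288. The nonzero elements number 740 − 1 = 739. Hence the nonzero zero-divisors number 739 − 288 = 451.

Final answer: Z/740Z has 451 nonzero zero-divisors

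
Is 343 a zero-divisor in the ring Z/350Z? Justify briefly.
gcd(343, 350) = 7 > 1, so 343 is not a unit in Z/350Z. In Z/nZ every nonzero non-unit is a zero-divisor: explicitly, take b = 350/gcd = 50 ≠ 0 (mod 350); then 343·50 = 17150 = 49·350, i.e. 343·50 ≡ 0 (mod 350). So 343 is a zero-divisor.

Final answer: YES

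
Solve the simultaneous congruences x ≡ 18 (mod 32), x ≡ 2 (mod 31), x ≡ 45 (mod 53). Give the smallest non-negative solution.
x ≡ 9426 (mod 52576); the representative in [0, 52576) is 9426

The moduli 32, 31, 53 are pairwise coprime, so by the CRT there is a unique solution mod 32·31·53 = 52576.
Solve by successive substitution. Start with x ≡ 18 (mod 32).
  Combine with x ≡ 2 (mod 31): write x = 18 + 32·t and require 18 + 32·t ≡ 2 (mod 31), i.e. 32·t ≡ 2 − 18 ≡ 15 (mod 31). Since 32^(−1) ≡ 1 (mod 31) (32 ≡ 1 (mod 31)), t ≡ 1·15 ≡ 15 (mod 31). So x ≡ 18 + 32·15 = 498 (mod 992).
  Combine with x ≡ 45 (mod 53): write x = 498 + 992·t and require 498 + 992·t ≡ 45 (mod 53), i.e. 992·t ≡ 45 − 498 ≡ 24 (mod 53). Since 992^(−1) ≡ 7 (mod 53) (992 ≡ 38 (mod 53)), t ≡ 7·24 ≡ 9 (mod 53). So x ≡ 498 + 992·9 = 9426 (mod 52576).
Unique solution in [0, 52576): x = 9426.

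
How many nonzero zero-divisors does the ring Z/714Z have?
Z/714Z has 521 nonzero zero-divisors

In Z/714Z each nonzero element is either a unit (gcd with 714 is 1) or a zero-divisor (gcd > 1). The number of units is φ(714): factorise 714 = 2 · 3 · 7 · 17, so φ(714) = (2 − 1) · (3 − 1) · (7 − 1) · (17 − 1) = 1 · 2 · 6 · 16 = 192. The nonzero elements number 714 − 1 = 713. Hence the nonzero zero-divisors number 713 − 192 = 521.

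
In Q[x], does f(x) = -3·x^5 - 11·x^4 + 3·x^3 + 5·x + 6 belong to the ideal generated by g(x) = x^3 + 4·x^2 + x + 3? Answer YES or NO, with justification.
YES

In Q[x] the ideal (g) consists of all multiples of g, so f ∈ (g) iff g | f, i.e. iff the remainder of f on division by g is 0. Divide f by g (g is monic, so eliminate the leading term of the running remainder at each step):
  leading term -3·x^5: subtract (-3·x^2)·g(x) = -3·x^5 - 12·x^4 - 3·x^3 - 9·x^2, leaving x^4 + 6·x^3 + 9·x^2 + 5·x + 6
  leading term x^4: subtract (x)·g(x) = x^4 + 4·x^3 + x^2 + 3·x, leaving 2·x^3 + 8·x^2 + 2·x + 6
  leading term 2·x^3: subtract (2)·g(x) = 2·x^3 + 8·x^2 + 2·x + 6, leaving 0
The remainder is 0, so f(x) = g(x) · h(x) with h(x) = -3·x^2 + x + 2. Hence g | f, i.e. f ∈ (g).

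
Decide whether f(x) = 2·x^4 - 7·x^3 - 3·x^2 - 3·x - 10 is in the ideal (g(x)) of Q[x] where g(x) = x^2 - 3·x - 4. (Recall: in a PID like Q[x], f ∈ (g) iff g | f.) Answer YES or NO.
NO

In Q[x] the ideal (g) consists of all multiples of g, so f ∈ (g) iff g | f, i.e. iff the remainder of f on division by g is 0. Divide f by g (g is monic, so eliminate the leading term of the running remainder at each step):
  leading term 2·x^4: subtract (2·x^2)·g(x) = 2·x^4 - 6·x^3 - 8·x^2, leaving -x^3 + 5·x^2 - 3·x - 10
  leading term -x^3: subtract (-x)·g(x) = -x^3 + 3·x^2 + 4·x, leaving 2·x^2 - 7·x - 10
  leading term 2·x^2: subtract (2)·g(x) = 2·x^2 - 6·x - 8, leaving -x - 2
The remainder r(x) = -x - 2 ≠ 0 (and deg r < deg g), so g ∤ f, i.e. f ∉ (g).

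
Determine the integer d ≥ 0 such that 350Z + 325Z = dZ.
(350, 325) = (25); d = 25

In the PID Z, (a, b) is generated by gcd(a, b). Compute gcd(350, 325) with the extended Euclidean algorithm, tracking rows (r, s, t) with s·350 + t·325 = r:
  row A: (350, 1, 0)   [1·350 + 0·325 = 350]
  row B: (325, 0, 1)   [0·350 + 1·325 = 325]
  350 = 1·325 + 25   → row C = row A − 1·row B = (25, 1, −1)   [check: 1·350 − 1·325 = 25]
  325 = 13·25 + 0   → remainder 0, stop. gcd = 25 (last nonzero row C).
So gcd(350, 325) = 25, with Bézout identity 1·350 − 1·325 = 25. Containment (⊇): the Bézout identity exhibits 25 as an element of (350, 325), giving (25) ⊆ (350, 325). Containment (⊆): since 25 | 350 and 25 | 325 (350 = 25·14, 325 = 25·13), every Z-linear combination of 350 and 325 is divisible by 25, so (350, 325) ⊆ (25). Therefore (350, 325) = (25), d = 25.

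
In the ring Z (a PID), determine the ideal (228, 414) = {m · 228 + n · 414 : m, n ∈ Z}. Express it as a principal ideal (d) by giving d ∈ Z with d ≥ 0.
In the PID Z, (a, b) is generated by gcd(a, b). Compute gcd(414, 228) with the extended Euclidean algorithm, tracking rows (r, s, t) with s·414 + t·228 = r:
  row A: (414, 1, 0)   [1·414 + 0·228 = 414]
  row B: (228, 0, 1)   [0·414 + 1·228 = 228]
  414 = 1·228 + 186   → row C = row A − 1·row B = (186, 1, −1)   [check: 1·414 − 1·228 = 186]
  228 = 1·186 + 42   → row D = row B − 1·row C = (42, −1, 2)   [check: −1·414 + 2·228 = 42]
  186 = 4·42 + 18   → row E = row C − 4·row D = (18, 5, −9)   [check: 5·414 − 9·228 = 18]
  42 = 2·18 + 6   → row F = row D − 2·row E = (6, −11, 20)   [check: −11·414 + 20·228 = 6]
  18 = 3·6 + 0   → remainder 0, stop. gcd = 6 (last nonzero row F).
So gcd(228, 414) = 6, with Bézout identity −11·414 + 20·228 = 6. Containment (⊇): the Bézout identity exhibits 6 as an element of (228, 414), giving (6) ⊆ (228, 414). Containment (⊆): since 6 | 228 and 6 | 414 (228 = 6·38, 414 = 6·69), every Z-linear combination of 228 and 414 is divisible by 6, so (228, 414) ⊆ (6). Therefore (228, 414) = (6), d = 6.

Final answer: (228, 414) = (6); d = 6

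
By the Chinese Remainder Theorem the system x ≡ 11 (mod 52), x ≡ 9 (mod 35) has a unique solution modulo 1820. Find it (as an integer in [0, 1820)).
x ≡ 219 (mod 1820); the representative in [0, 1820) is 219

The moduli 52, 35 are pairwise coprime, so by the CRT there is a unique solution mod 52·35 = 1820.
Solve by successive substitution. Start with x ≡ 11 (mod 52).
  Combine with x ≡ 9 (mod 35): write x = 11 + 52·t and require 11 + 52·t ≡ 9 (mod 35), i.e. 52·t ≡ 9 − 11 ≡ 33 (mod 35). Since 52^(−1) ≡ 33 (mod 35) (52 ≡ 17 (mod 35)), t ≡ 33·33 ≡ 4 (mod 35). So x ≡ 11 + 52·4 = 219 (mod 1820).
Unique solution in [0, 1820): x = 219.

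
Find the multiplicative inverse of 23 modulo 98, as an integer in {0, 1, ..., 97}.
23^(−1) ≡ 81 (mod 98)

Apply the extended Euclidean algorithm to (98, 23), tracking rows (r, s, t) with s·98 + t·23 = r. Each division r_prev = q·r_cur + r_new produces the new row as (previous row) − q·(current row):
  row A: (98, 1, 0)   [1·98 + 0·23 = 98]
  row B: (23, 0, 1)   [0·98 + 1·23 = 23]
  98 = 4·23 + 6   → row C = row A − 4·row B = (6, 1, −4)   [check: 1·98 − 4·23 = 6]
  23 = 3·6 + 5   → row D = row B − 3·row C = (5, −3, 13)   [check: −3·98 + 13·23 = 5]
  6 = 1·5 + 1   → row E = row C − 1·row D = (1, 4, −17)   [check: 4·98 − 17·23 = 1]
  5 = 5·1 + 0   → remainder 0, stop. gcd = 1 (last nonzero row E).
The gcd is 1, so 23 is invertible mod 98. The last nonzero row gives 4·98 − 17·23 = 1, so t = −17. So 23^(−1) ≡ −17 ≡ 81 (mod 98). Verify: 23 · 81 = 1863 ≡ 1 (mod 98). ✓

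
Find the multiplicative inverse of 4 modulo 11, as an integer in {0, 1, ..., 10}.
Apply the extended Euclidean algorithm to (11, 4), tracking rows (r, s, t) with s·11 + t·4 = r. Each division r_prev = q·r_cur + r_new produces the new row as (previous row) − q·(current row):
  row A: (11, 1, 0)   [1·11 + 0·4 = 11]
  row B: (4, 0, 1)   [0·11 + 1·4 = 4]
  11 = 2·4 + 3   → row C = row A − 2·row B = (3, 1, −2)   [check: 1·11 − 2·4 = 3]
  4 = 1·3 + 1   → row D = row B − 1·row C = (1, −1, 3)   [check: −1·11 + 3·4 = 1]
  3 = 3·1 + 0   → remainder 0, stop. gcd = 1 (last nonzero row D).
The gcd is 1, so 4 is invertible mod 11. The last nonzero row gives −1·11 + 3·4 = 1, so t = 3. So 4^(−1) ≡ 3 (mod 11). Verify: 4 · 3 = 12 ≡ 1 (mod 11). ✓

Final answer: 4^(−1) ≡ 3 (mod 11)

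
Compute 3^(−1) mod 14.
Apply the extended Euclidean algorithm to (14, 3), tracking rows (r, s, t) with s·14 + t·3 = r. Each division r_prev = q·r_cur + r_new produces the new row as (previous row) − q·(current row):
  row A: (14, 1, 0)   [1·14 + 0·3 = 14]
  row B: (3, 0, 1)   [0·14 + 1·3 = 3]
  14 = 4·3 + 2   → row C = row A − 4·row B = (2, 1, −4)   [check: 1·14 − 4·3 = 2]
  3 = 1·2 + 1   → row D = row B − 1·row C = (1, −1, 5)   [check: −1·14 + 5·3 = 1]
  2 = 2·1 + 0   → remainder 0, stop. gcd = 1 (last nonzero row D).
The gcd is 1, so 3 is invertible mod 14. The last nonzero row gives −1·14 + 5·3 = 1, so t = 5. So 3^(−1) ≡ 5 (mod 14). Verify: 3 · 5 = 15 ≡ 1 (mod 14). ✓

Final answer: 3^(−1) ≡ 5 (mod 14)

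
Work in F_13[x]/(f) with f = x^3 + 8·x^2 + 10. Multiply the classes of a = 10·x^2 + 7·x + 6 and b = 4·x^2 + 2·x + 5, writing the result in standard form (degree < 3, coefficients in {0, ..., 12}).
Multiply as integer polynomials: a · b = 40·x^4 + 48·x^3 + 88·x^2 + 47·x + 30. Reducing coefficients mod 13: a · b ≡ x^4 + 9·x^3 + 10·x^2 + 8·x + 4. Now divide by f(x) = x^3 + 8·x^2 + 10 in F_13[x], eliminating the leading term at each step:
  leading term x^4: subtract (x)·f(x) = x^4 + 8·x^3 + 10·x, leaving x^3 + 10·x^2 + 11·x + 4 (coefficients mod 13)
  leading term x^3: subtract (1)·f(x) = x^3 + 8·x^2 + 10, leaving 2·x^2 + 11·x + 7 (coefficients mod 13)
The degree is now < 3, so this is the remainder. Hence a · b ≡ 2·x^2 + 11·x + 7 in F_13[x]/(f).

Final answer: a · b ≡ 2·x^2 + 11·x + 7 (mod f(x))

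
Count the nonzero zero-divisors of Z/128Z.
In Z/128Z each nonzero element is either a unit (gcd with 128 is 1) or a zero-divisor (gcd > 1). The number of units is φ(128): factorise 128 = 2^7, so φ(128) = (2^7 − 2^6) = 64 = 64. The nonzero elements number 128 − 1 = 127. Hence the nonzero zero-divisors number 127 − 64 = 63.

Final answer: Z/128Z has 63 nonzero zero-divisors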